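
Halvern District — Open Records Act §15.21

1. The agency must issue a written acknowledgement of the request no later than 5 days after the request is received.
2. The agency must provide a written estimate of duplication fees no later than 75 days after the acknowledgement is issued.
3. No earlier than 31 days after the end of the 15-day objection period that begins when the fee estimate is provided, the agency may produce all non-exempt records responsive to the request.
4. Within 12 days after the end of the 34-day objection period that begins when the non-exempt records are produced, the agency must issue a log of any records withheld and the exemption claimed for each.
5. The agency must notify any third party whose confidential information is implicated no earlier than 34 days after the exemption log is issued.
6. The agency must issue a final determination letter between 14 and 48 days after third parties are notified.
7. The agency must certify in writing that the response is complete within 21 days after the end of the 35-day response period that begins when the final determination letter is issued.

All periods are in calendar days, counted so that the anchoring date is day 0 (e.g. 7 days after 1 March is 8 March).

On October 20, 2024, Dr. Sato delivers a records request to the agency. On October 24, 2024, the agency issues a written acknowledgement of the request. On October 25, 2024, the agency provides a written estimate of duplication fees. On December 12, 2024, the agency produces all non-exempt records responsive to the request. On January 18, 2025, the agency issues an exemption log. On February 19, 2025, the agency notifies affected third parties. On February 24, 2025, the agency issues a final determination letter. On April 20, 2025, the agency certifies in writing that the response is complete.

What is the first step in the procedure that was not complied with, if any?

Step 5

Step 1 — counting 5 days from October 20, 2024 (when the request is received) gives a deadline of October 25, 2024; completed October 24, 2024, before the deadline.
Step 2 — counting 75 days from October 24, 2024 (when the acknowledgement is issued) gives a deadline of January 7, 2025; done October 25, 2024 — timely.
Step 3 — must wait 31 days from November 9, 2024 (end of the 15-day objection period, which began when the fee estimate is provided on October 25, 2024), so not before December 10, 2024; done December 12, 2024 — permitted.
Step 4 — counting 12 days from January 15, 2025 (end of the 34-day objection period, which began when the non-exempt records are produced on December 12, 2024) gives a deadline of January 27, 2025; January 18, 2025 is within that limit.
Step 5 — must wait 34 days from January 18, 2025 (when the exemption log is issued), so not before February 21, 2025; done February 19, 2025 — 2 days too early.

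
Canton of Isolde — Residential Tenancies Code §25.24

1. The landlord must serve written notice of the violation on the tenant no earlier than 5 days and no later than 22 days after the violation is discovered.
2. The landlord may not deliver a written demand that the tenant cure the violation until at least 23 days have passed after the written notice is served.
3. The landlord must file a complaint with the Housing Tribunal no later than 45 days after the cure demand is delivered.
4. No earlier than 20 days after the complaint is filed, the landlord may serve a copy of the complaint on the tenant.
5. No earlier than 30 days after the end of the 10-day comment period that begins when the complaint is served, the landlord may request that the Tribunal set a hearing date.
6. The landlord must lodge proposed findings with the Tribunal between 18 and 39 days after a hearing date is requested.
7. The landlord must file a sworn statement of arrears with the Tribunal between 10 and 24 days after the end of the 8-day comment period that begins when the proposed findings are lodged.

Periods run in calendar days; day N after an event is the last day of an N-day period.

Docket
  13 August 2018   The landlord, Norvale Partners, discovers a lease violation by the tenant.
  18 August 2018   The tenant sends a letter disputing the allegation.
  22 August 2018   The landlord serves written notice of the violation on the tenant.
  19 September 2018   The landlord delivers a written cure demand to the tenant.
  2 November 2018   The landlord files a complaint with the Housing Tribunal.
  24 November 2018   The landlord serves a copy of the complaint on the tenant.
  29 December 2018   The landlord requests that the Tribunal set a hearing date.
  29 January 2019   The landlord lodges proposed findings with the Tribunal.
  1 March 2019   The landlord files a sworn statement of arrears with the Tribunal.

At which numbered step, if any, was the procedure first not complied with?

Step 5

(1) the permitted window runs from 13 August 2018 + 5 = 18 August 2018 to 13 August 2018 + 22 = 4 September 2018; done 22 August 2018 — within the window.
(2) permitted from 22 August 2018 + 23 days = 14 September 2018 onward; done 19 September 2018 — permitted.
(3) due by 19 September 2018 + 45 days = 3 November 2018; done 2 November 2018 — timely.
(4) permitted from 2 November 2018 + 20 days = 22 November 2018 onward; done 24 November 2018, after the minimum wait.
(5) permitted from 4 December 2018 + 30 days = 3 January 2019 onward; done 29 December 2018 — 5 days too early.
No need to go further; step 5 was not satisfied.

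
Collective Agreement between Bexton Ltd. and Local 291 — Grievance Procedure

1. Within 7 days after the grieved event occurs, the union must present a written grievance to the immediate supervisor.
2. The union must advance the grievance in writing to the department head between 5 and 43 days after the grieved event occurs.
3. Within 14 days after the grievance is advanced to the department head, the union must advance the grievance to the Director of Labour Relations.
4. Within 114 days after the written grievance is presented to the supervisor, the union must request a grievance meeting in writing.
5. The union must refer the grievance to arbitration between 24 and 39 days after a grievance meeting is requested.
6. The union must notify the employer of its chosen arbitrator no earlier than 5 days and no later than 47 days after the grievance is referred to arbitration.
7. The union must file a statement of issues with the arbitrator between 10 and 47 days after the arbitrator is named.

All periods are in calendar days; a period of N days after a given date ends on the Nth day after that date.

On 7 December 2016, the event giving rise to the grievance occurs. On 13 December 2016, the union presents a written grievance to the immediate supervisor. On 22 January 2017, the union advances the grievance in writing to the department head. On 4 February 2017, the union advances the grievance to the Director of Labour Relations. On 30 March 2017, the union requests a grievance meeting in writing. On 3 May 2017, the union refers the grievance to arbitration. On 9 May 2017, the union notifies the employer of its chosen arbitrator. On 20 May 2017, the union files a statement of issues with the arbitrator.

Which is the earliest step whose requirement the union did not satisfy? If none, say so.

Step 1 — counting 7 days from 7 December 2016 (when the grieved event occurs) gives a deadline of 14 December 2016; 13 December 2016 is within that limit.
Step 2 — 5 and 43 days from 7 December 2016 (when the grieved event occurs) are 12 December 2016 and 19 January 2017 respectively; 22 January 2017 is 3 days past the end of the window.
That is the first point of non-compliance.

Step 2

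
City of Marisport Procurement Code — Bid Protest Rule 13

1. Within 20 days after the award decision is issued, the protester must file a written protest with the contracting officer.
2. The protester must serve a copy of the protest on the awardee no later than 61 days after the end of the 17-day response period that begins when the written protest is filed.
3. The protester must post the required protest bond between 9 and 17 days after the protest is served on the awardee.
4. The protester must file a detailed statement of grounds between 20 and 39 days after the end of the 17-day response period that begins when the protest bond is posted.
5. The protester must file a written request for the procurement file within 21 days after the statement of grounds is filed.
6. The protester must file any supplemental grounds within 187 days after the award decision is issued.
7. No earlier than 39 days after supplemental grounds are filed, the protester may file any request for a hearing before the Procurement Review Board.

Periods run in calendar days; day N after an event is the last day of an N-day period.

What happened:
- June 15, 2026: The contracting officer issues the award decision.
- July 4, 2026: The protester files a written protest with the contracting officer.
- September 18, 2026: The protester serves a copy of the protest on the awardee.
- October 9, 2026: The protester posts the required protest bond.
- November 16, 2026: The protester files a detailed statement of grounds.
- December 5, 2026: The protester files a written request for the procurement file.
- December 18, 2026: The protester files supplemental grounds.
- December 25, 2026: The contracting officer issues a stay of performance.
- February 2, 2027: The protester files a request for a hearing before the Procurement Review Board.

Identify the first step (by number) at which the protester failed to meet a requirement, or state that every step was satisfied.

Step 1 — counting 20 days from June 15, 2026 (when the award decision is issued) gives a deadline of July 5, 2026; done July 4, 2026 — timely.
Step 2 — counting 61 days from July 21, 2026 (end of the 17-day response period, which began when the written protest is filed on July 4, 2026) gives a deadline of September 20, 2026; September 18, 2026 is within that limit.
Step 3 — 9 and 17 days from September 18, 2026 (when the protest is served on the awardee) are September 27, 2026 and October 5, 2026 respectively; October 9, 2026 is 4 days past the end of the window.

Step 3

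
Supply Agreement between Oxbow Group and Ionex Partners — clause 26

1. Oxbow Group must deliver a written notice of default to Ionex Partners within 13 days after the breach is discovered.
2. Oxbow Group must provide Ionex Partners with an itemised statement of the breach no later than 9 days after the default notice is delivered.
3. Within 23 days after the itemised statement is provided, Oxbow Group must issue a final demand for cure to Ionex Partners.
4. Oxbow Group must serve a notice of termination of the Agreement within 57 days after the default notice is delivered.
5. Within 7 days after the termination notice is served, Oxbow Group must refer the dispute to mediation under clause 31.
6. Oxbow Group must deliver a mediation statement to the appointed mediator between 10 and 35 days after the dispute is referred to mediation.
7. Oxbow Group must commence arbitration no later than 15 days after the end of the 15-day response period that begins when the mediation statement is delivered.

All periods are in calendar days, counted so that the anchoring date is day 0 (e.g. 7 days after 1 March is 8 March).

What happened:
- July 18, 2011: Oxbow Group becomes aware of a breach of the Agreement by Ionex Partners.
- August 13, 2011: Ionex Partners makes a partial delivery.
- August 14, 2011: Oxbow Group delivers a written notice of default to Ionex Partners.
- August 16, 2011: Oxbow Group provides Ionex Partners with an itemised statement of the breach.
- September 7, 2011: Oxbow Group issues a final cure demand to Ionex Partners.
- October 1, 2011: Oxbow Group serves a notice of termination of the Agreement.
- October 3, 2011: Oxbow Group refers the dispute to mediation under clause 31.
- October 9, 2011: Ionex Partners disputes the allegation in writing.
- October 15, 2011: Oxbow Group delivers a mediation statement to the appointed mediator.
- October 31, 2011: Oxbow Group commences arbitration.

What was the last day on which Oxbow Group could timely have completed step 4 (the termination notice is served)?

Step 4 runs from August 14, 2011, when the default notice is delivered. 57 days after August 14, 2011 is October 10, 2011.

October 10, 2011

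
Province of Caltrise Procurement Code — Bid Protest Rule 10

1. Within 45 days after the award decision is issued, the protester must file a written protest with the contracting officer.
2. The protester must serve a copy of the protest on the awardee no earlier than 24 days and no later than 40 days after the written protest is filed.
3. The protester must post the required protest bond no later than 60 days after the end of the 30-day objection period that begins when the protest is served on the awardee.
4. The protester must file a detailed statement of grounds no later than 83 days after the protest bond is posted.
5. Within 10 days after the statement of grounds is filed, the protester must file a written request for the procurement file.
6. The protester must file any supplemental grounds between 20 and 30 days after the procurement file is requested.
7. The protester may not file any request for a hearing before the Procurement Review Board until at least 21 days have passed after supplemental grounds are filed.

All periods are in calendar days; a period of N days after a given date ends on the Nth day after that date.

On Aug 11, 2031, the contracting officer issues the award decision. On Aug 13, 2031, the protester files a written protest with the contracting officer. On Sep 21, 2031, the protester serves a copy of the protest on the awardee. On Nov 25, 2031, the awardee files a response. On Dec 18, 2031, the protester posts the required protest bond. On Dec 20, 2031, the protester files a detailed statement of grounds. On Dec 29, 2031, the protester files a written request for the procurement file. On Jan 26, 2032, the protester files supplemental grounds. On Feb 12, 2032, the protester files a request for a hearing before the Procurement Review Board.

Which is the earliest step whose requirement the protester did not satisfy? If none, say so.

Step 7

(1) due by Aug 11, 2031 + 45 days = Sep 25, 2031; done Aug 13, 2031 — timely.
(2) the permitted window runs from Aug 13, 2031 + 24 = Sep 6, 2031 to Aug 13, 2031 + 40 = Sep 22, 2031; Sep 21, 2031 falls inside that range.
(3) due by Oct 21, 2031 + 60 days = Dec 20, 2031; Dec 18, 2031 is within that limit.
(4) due by Dec 18, 2031 + 83 days = Mar 10, 2032; done Dec 20, 2031 — timely.
(5) due by Dec 20, 2031 + 10 days = Dec 30, 2031; Dec 29, 2031 is within that limit.
(6) the permitted window runs from Dec 29, 2031 + 20 = Jan 18, 2032 to Dec 29, 2031 + 30 = Jan 28, 2032; done Jan 26, 2032 — within the window.
(7) permitted from Jan 26, 2032 + 21 days = Feb 16, 2032 onward; acted on Feb 12, 2032, 4 days prematurely.
Later steps need not be reached.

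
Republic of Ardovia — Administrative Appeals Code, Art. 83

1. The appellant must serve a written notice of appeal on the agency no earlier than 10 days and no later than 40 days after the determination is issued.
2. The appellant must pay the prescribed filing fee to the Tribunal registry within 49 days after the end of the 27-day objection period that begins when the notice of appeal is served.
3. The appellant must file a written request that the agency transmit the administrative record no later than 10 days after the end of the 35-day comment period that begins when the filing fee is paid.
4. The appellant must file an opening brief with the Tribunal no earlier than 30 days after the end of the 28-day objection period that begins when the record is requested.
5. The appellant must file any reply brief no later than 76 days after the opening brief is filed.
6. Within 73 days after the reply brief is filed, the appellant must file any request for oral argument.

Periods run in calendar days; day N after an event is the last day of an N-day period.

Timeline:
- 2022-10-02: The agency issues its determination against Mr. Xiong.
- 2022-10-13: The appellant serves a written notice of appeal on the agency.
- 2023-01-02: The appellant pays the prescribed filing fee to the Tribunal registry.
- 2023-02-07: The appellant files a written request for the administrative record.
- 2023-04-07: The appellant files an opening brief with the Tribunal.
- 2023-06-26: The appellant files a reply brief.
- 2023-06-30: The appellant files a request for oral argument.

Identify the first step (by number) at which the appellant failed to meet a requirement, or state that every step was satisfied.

Step 1: the window is 10–40 days after 2022-10-02 (when the determination is issued), so 2022-10-12 through 2022-11-11; 2022-10-13 falls inside that range.
Step 2: 49 days after 2022-11-09 (end of the 27-day objection period, which began when the notice of appeal is served on 2022-10-13) is 2022-12-28; done 2023-01-02 — 5 days late.
The analysis stops there.

Step 2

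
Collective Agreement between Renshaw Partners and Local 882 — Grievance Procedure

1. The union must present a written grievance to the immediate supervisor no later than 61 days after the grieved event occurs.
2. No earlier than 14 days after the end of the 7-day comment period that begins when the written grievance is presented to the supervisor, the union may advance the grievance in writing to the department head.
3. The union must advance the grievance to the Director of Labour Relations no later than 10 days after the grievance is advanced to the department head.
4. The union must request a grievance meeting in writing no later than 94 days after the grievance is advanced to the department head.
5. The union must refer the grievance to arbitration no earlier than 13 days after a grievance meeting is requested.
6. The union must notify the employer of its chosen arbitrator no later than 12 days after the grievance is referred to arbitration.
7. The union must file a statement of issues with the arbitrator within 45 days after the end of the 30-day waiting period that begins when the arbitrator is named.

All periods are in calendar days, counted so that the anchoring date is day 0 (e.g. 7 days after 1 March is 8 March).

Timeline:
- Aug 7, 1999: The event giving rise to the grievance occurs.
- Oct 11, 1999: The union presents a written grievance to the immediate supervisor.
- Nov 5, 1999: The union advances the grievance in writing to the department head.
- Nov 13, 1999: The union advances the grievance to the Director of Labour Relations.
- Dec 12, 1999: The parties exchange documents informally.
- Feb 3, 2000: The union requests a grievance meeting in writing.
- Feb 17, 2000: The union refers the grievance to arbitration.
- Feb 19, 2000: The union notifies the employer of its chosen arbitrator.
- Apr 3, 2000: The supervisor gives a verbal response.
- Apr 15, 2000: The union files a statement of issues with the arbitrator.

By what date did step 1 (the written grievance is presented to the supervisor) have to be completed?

Oct 7, 1999

Step 1 runs from Aug 7, 1999, when the grieved event occurs. 61 days after Aug 7, 1999 is Oct 7, 1999.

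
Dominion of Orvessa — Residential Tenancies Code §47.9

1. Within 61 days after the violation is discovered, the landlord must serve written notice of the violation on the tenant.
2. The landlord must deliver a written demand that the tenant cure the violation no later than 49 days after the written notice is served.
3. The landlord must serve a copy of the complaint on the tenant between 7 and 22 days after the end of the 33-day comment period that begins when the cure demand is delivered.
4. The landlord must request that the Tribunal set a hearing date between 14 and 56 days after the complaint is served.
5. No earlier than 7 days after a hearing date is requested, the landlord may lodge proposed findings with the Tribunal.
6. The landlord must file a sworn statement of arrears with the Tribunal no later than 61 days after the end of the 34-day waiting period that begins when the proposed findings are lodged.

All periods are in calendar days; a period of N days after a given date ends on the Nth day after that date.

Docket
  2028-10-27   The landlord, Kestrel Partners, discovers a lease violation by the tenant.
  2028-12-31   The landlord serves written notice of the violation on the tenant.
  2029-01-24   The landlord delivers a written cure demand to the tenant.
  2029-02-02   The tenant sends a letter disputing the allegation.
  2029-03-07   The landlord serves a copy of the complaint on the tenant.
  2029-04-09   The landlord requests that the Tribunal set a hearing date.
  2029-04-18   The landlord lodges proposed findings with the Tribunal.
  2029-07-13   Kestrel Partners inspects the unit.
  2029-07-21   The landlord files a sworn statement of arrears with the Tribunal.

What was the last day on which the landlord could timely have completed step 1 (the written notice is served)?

2028-12-27

Step 1 runs from 2028-10-27, when the violation is discovered. 61 days after 2028-10-27 is 2028-12-27.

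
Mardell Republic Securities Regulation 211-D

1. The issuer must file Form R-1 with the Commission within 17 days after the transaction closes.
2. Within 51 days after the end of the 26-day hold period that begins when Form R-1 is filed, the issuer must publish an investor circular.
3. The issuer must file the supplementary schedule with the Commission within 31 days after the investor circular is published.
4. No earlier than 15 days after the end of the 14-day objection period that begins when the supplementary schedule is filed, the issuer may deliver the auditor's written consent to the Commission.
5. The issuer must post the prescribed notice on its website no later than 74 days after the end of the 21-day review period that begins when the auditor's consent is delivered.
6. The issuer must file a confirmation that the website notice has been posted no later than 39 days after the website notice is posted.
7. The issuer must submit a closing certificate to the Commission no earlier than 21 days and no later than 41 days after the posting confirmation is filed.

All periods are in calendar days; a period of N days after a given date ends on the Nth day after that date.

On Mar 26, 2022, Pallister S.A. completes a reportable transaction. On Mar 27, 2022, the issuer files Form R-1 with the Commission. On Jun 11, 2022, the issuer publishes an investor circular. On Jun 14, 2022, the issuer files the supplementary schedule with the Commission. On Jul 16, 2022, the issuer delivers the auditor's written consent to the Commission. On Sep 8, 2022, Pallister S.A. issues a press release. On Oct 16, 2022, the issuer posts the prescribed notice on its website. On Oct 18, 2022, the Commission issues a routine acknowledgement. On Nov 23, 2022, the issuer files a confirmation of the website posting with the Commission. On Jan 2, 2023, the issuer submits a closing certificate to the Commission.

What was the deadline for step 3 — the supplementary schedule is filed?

Step 3 runs from Jun 11, 2022, when the investor circular is published. 31 days after Jun 11, 2022 is Jul 12, 2022.

Jul 12, 2022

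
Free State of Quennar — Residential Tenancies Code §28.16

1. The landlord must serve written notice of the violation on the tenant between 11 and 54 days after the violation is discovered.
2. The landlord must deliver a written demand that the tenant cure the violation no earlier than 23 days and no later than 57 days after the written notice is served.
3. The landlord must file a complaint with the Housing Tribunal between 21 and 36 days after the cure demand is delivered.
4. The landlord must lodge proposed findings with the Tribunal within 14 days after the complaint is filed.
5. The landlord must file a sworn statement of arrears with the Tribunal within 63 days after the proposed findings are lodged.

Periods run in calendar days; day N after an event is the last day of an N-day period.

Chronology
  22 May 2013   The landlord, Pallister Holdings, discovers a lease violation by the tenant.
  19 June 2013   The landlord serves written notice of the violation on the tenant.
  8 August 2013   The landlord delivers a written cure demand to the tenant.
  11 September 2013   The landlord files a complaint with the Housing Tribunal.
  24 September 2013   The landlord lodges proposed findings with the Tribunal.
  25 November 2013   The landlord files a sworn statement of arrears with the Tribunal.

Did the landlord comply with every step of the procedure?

Yes

Step 1 — 11 and 54 days from 22 May 2013 (when the violation is discovered) are 2 June 2013 and 15 July 2013 respectively; 19 June 2013 falls inside that range.
Step 2 — 23 and 57 days from 19 June 2013 (when the written notice is served) are 12 July 2013 and 15 August 2013 respectively; done 8 August 2013, which is between those dates.
Step 3 — 21 and 36 days from 8 August 2013 (when the cure demand is delivered) are 29 August 2013 and 13 September 2013 respectively; done 11 September 2013 — within the window.
Step 4 — counting 14 days from 11 September 2013 (when the complaint is filed) gives a deadline of 25 September 2013; 24 September 2013 is within that limit.
Step 5 — counting 63 days from 24 September 2013 (when the proposed findings are lodged) gives a deadline of 26 November 2013; done 25 November 2013 — timely.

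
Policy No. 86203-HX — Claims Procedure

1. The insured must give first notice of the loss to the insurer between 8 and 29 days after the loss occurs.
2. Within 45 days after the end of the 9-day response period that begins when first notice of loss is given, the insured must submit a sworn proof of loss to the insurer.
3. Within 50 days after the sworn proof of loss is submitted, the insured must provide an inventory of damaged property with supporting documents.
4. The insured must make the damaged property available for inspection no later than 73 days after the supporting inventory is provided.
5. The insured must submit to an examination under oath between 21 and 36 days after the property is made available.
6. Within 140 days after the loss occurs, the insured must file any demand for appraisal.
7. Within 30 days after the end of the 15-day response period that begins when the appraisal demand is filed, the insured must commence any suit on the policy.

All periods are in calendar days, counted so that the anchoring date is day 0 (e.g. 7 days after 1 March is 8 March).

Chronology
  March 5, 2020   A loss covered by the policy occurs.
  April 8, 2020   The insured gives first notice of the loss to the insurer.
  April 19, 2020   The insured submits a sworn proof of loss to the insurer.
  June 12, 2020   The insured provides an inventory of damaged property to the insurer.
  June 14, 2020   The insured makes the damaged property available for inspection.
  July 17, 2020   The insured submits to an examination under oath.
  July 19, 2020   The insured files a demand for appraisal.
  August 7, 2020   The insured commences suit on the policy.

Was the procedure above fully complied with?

No

(1) the permitted window runs from March 5, 2020 + 8 = March 13, 2020 to March 5, 2020 + 29 = April 3, 2020; done April 8, 2020 — 5 days after the window closed.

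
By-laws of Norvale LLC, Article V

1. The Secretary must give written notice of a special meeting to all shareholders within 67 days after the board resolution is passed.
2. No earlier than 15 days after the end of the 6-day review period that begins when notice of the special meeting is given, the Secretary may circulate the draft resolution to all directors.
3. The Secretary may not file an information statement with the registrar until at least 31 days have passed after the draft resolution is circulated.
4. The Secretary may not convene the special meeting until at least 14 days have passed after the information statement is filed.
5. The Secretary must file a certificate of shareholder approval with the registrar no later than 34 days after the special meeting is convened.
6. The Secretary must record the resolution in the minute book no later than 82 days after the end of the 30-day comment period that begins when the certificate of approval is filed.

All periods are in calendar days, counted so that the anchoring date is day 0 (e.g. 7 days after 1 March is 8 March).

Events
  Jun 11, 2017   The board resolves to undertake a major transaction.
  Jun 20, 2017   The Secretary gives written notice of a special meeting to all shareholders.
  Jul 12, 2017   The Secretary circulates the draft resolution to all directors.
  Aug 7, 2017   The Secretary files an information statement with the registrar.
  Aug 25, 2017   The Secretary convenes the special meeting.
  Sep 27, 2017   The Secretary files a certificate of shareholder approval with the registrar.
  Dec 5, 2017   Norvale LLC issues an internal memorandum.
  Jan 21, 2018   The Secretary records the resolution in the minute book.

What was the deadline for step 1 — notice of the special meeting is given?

Aug 17, 2017

Step 1 runs from Jun 11, 2017, when the board resolution is passed. 67 days after Jun 11, 2017 is Aug 17, 2017.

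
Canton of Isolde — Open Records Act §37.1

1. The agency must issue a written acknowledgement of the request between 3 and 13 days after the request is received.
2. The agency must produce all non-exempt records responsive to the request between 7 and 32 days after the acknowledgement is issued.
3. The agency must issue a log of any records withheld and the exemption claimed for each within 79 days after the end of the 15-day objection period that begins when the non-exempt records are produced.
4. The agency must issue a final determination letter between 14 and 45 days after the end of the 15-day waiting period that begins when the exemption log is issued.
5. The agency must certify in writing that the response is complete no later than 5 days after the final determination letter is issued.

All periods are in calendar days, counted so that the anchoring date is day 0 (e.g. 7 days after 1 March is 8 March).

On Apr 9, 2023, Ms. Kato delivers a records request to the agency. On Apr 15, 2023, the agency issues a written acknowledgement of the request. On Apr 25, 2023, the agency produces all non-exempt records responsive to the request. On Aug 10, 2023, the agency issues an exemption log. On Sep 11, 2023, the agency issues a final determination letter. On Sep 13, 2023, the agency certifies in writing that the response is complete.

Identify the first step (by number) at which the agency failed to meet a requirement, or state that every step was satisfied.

(1) the permitted window runs from Apr 9, 2023 + 3 = Apr 12, 2023 to Apr 9, 2023 + 13 = Apr 22, 2023; done Apr 15, 2023 — within the window.
(2) the permitted window runs from Apr 15, 2023 + 7 = Apr 22, 2023 to Apr 15, 2023 + 32 = May 17, 2023; Apr 25, 2023 falls inside that range.
(3) due by May 10, 2023 + 79 days = Jul 28, 2023; done Aug 10, 2023 — 13 days late.
That is the first point of non-compliance.

Step 3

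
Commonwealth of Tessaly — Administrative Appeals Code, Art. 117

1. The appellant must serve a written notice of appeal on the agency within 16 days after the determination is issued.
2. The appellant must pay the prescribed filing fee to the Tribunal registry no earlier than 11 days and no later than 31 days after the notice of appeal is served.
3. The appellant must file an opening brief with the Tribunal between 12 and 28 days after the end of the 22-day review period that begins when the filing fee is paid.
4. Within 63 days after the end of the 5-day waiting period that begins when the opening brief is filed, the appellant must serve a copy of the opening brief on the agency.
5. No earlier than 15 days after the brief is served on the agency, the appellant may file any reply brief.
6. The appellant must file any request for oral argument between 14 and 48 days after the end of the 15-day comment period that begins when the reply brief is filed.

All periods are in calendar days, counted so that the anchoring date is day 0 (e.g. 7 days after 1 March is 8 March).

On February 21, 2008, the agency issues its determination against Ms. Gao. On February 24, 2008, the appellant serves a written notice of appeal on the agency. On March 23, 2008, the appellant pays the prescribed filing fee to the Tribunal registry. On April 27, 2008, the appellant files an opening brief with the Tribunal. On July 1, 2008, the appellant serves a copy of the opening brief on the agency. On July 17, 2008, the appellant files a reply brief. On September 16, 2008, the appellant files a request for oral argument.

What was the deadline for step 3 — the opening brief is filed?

May 12, 2008

The filing fee is paid on March 23, 2008; the 22-day review period therefore ends April 14, 2008, and step 3 runs from that date. The window is 12–28 days after April 14, 2008; it closes on May 12, 2008.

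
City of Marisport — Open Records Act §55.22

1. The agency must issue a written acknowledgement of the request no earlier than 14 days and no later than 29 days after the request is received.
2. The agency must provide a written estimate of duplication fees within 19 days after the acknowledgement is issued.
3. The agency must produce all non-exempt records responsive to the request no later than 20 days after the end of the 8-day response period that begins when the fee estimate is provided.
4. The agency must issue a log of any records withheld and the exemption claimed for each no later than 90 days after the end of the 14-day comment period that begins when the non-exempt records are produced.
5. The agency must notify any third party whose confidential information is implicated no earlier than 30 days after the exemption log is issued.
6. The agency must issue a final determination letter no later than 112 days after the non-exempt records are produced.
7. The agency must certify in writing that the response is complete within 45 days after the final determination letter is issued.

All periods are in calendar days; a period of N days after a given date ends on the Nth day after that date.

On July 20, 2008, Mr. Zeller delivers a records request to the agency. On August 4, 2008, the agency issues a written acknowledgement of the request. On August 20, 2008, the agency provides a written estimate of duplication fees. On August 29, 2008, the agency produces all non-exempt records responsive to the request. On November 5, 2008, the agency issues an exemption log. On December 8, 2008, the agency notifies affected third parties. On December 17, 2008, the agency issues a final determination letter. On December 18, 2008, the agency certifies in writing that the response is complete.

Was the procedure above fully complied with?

(1) the permitted window runs from July 20, 2008 + 14 = August 3, 2008 to July 20, 2008 + 29 = August 18, 2008; August 4, 2008 falls inside that range.
(2) due by August 4, 2008 + 19 days = August 23, 2008; August 20, 2008 is within that limit.
(3) due by August 28, 2008 + 20 days = September 17, 2008; done August 29, 2008 — timely.
(4) due by September 12, 2008 + 90 days = December 11, 2008; done November 5, 2008 — timely.
(5) permitted from November 5, 2008 + 30 days = December 5, 2008 onward; December 8, 2008 is on or after that date.
(6) due by August 29, 2008 + 112 days = December 19, 2008; done December 17, 2008 — timely.
(7) due by December 17, 2008 + 45 days = January 31, 2009; December 18, 2008 is within that limit.

Yes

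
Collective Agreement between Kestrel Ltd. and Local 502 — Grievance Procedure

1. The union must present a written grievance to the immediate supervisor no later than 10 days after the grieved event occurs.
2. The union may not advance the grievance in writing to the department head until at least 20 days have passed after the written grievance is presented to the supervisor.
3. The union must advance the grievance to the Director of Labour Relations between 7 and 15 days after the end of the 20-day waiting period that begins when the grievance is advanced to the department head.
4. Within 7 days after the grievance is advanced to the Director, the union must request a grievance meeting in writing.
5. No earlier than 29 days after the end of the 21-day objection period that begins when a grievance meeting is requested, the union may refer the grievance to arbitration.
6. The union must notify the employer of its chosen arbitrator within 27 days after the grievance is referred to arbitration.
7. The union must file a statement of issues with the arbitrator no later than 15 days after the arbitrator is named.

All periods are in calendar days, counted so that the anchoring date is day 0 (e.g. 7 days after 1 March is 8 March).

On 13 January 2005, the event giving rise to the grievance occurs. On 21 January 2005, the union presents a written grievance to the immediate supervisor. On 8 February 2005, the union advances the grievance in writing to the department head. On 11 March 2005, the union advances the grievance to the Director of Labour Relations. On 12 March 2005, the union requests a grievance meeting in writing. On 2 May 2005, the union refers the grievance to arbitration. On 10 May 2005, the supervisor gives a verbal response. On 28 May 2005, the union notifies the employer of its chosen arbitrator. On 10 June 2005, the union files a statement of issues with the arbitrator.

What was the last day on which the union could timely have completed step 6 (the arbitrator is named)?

29 May 2005

Step 6 runs from 2 May 2005, when the grievance is referred to arbitration. 27 days after 2 May 2005 is 29 May 2005.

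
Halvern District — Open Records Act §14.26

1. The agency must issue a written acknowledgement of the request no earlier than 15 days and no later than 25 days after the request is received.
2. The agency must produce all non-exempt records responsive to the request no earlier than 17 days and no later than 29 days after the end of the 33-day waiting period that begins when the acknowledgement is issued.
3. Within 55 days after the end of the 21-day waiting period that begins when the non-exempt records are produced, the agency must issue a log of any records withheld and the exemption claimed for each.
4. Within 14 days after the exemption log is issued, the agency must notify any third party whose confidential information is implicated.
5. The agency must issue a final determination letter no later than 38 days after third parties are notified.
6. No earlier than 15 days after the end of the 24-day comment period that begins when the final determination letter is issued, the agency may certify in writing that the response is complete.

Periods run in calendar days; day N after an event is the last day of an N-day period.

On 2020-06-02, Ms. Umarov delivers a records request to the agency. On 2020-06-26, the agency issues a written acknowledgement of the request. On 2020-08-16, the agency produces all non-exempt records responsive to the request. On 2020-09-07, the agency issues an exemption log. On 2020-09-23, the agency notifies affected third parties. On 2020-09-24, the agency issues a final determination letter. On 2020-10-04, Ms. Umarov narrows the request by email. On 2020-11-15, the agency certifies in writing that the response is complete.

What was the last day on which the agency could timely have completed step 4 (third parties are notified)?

2020-09-21

Step 4 runs from 2020-09-07, when the exemption log is issued. 14 days after 2020-09-07 is 2020-09-21.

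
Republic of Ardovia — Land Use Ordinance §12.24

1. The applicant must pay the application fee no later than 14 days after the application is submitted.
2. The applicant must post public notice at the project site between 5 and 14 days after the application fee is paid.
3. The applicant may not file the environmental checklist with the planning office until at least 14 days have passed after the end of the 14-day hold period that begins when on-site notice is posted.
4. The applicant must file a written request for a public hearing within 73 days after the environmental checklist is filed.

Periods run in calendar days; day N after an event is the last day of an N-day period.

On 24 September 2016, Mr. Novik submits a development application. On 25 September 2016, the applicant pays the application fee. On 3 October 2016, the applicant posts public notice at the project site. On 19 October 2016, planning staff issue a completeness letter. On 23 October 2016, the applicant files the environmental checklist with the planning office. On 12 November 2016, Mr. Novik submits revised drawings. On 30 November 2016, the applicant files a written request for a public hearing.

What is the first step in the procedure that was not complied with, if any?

Step 3

(1) due by 24 September 2016 + 14 days = 8 October 2016; done 25 September 2016 — timely.
(2) the permitted window runs from 25 September 2016 + 5 = 30 September 2016 to 25 September 2016 + 14 = 9 October 2016; done 3 October 2016, which is between those dates.
(3) permitted from 17 October 2016 + 14 days = 31 October 2016 onward; 23 October 2016 is 8 days before the earliest permitted date.
Later steps need not be reached.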